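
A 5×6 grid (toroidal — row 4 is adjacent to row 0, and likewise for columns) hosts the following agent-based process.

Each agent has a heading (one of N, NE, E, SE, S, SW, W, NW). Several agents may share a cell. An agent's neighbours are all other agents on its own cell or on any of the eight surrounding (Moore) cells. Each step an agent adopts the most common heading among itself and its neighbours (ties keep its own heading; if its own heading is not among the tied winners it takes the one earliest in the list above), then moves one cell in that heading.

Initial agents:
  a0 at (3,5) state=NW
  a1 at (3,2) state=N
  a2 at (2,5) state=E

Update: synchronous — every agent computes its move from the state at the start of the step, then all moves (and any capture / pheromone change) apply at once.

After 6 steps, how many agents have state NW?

t=1: a0@(2,4):NW a1@(2,2):N a2@(2,0):E
t=2: a0@(1,3):NW a1@(1,2):N a2@(2,1):E
t=3: a0@(0,2):NW a1@(0,2):N a2@(2,2):E
t=4: a0@(4,1):NW a1@(4,2):N a2@(2,3):E
t=5: a0@(3,0):NW a1@(3,2):N a2@(2,4):E
t=6: a0@(2,5):NW a1@(2,2):N a2@(2,5):E

1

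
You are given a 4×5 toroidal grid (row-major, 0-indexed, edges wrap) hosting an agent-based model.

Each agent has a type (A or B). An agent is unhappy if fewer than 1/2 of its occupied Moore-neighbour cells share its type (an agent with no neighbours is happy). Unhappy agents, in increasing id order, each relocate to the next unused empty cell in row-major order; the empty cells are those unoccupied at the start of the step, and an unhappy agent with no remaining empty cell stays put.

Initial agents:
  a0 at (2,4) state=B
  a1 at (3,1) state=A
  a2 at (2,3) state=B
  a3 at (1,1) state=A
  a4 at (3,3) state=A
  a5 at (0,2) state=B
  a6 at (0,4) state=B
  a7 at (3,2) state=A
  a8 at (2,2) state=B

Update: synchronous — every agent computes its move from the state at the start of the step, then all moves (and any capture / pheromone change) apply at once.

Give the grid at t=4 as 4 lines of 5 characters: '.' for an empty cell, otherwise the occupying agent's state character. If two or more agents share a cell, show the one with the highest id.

t=1: a0@(2,4):B a1@(0,0):A a2@(2,3):B a3@(0,1):A a4@(0,3):A a5@(1,0):B a6@(1,2):B a7@(1,3):A a8@(1,4):B
t=2: a0@(2,4):B a1@(0,2):A a2@(2,3):B a3@(0,4):A a4@(1,1):A a5@(1,0):B a6@(2,0):B a7@(2,1):A a8@(1,4):B
t=3: a0@(2,4):B a1@(0,2):A a2@(2,3):B a3@(0,0):A a4@(1,1):A a5@(1,0):B a6@(2,0):B a7@(0,1):A a8@(1,4):B
t=4: (unchanged — steady state)

AAA..
BA..B
B..BB
.....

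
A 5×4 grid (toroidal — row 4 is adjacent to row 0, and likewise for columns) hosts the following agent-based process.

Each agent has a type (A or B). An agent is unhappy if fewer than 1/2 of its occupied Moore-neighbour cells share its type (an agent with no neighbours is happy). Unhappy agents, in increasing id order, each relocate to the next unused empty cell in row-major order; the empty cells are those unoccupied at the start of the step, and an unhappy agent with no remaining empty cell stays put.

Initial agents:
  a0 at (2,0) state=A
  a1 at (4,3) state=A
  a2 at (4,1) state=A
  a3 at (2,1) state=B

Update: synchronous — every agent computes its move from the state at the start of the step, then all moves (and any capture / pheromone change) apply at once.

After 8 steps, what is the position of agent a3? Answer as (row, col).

t=1: a0@(0,0):A a1@(4,3):A a2@(4,1):A a3@(0,1):B
t=2: a0@(0,0):A a1@(4,3):A a2@(4,1):A a3@(0,2):B
t=3: a0@(0,0):A a1@(4,3):A a2@(4,1):A a3@(0,1):B
t=4: a0@(0,0):A a1@(4,3):A a2@(4,1):A a3@(0,2):B
t=5: a0@(0,0):A a1@(4,3):A a2@(4,1):A a3@(0,1):B
t=6: a0@(0,0):A a1@(4,3):A a2@(4,1):A a3@(0,2):B
t=7: a0@(0,0):A a1@(4,3):A a2@(4,1):A a3@(0,1):B
t=8: a0@(0,0):A a1@(4,3):A a2@(4,1):A a3@(0,2):B

(0, 2)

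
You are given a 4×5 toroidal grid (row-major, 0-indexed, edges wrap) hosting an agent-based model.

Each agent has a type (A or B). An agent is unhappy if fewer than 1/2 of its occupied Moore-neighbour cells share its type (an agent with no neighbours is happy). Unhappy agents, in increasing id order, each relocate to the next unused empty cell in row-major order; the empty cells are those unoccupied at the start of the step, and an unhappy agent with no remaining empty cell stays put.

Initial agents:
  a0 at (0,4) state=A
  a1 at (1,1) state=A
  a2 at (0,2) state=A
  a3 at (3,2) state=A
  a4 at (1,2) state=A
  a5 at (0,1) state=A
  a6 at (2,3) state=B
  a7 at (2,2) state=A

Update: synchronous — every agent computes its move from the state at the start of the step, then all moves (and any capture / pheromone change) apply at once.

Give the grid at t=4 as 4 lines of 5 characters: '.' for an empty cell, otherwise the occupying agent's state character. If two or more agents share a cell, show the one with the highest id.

t=1: a0@(0,4):A a1@(1,1):A a2@(0,2):A a3@(3,2):A a4@(1,2):A a5@(0,1):A a6@(0,0):B a7@(2,2):A
t=2: a0@(0,3):A a1@(1,1):A a2@(0,2):A a3@(3,2):A a4@(1,2):A a5@(0,1):A a6@(1,0):B a7@(2,2):A
t=3: a0@(0,3):A a1@(1,1):A a2@(0,2):A a3@(3,2):A a4@(1,2):A a5@(0,1):A a6@(0,0):B a7@(2,2):A
t=4: a0@(0,3):A a1@(1,1):A a2@(0,2):A a3@(3,2):A a4@(1,2):A a5@(0,1):A a6@(0,4):B a7@(2,2):A

.AAAB
.AA..
..A..
..A..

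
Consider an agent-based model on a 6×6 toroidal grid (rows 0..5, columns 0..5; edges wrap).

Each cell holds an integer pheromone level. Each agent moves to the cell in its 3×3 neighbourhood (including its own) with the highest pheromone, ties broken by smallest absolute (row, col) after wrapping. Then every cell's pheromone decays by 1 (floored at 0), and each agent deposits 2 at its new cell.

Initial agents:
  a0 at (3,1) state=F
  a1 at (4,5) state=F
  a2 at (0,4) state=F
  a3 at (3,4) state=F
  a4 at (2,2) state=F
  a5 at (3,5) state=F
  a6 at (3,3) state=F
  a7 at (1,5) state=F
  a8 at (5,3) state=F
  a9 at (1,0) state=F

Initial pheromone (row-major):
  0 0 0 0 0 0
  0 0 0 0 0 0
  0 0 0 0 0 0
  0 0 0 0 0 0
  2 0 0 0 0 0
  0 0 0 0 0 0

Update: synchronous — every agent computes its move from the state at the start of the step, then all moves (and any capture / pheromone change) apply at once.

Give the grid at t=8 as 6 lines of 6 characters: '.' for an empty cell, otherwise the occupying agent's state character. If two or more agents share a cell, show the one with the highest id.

t=1: a0@(4,0) a1@(4,0) a2@(0,3) a3@(2,3) a4@(1,1) a5@(4,0) a6@(2,2) a7@(0,0) a8@(0,2) a9@(0,0) | pheromone: 4 0 2 2 0 0 / 0 2 0 0 0 0 / 0 0 2 2 0 0 / 0 0 0 0 0 0 / 7 0 0 0 0 0 / 0 0 0 0 0 0
t=2: a0@(4,0) a1@(4,0) a2@(0,2) a3@(2,2) a4@(0,0) a5@(4,0) a6@(1,1) a7@(0,0) a8@(0,2) a9@(0,0) | pheromone: 9 0 5 1 0 0 / 0 3 0 0 0 0 / 0 0 3 1 0 0 / 0 0 0 0 0 0 / 12 0 0 0 0 0 / 0 0 0 0 0 0
t=3: a0@(4,0) a1@(4,0) a2@(0,2) a3@(1,1) a4@(0,0) a5@(4,0) a6@(0,0) a7@(0,0) a8@(0,2) a9@(0,0) | pheromone: 16 0 8 0 0 0 / 0 4 0 0 0 0 / 0 0 2 0 0 0 / 0 0 0 0 0 0 / 17 0 0 0 0 0 / 0 0 0 0 0 0
t=4: a0@(4,0) a1@(4,0) a2@(0,2) a3@(0,0) a4@(0,0) a5@(4,0) a6@(0,0) a7@(0,0) a8@(0,2) a9@(0,0) | pheromone: 25 0 11 0 0 0 / 0 3 0 0 0 0 / 0 0 1 0 0 0 / 0 0 0 0 0 0 / 22 0 0 0 0 0 / 0 0 0 0 0 0
t=5: a0@(4,0) a1@(4,0) a2@(0,2) a3@(0,0) a4@(0,0) a5@(4,0) a6@(0,0) a7@(0,0) a8@(0,2) a9@(0,0) | pheromone: 34 0 14 0 0 0 / 0 2 0 0 0 0 / 0 0 0 0 0 0 / 0 0 0 0 0 0 / 27 0 0 0 0 0 / 0 0 0 0 0 0
t=6: a0@(4,0) a1@(4,0) a2@(0,2) a3@(0,0) a4@(0,0) a5@(4,0) a6@(0,0) a7@(0,0) a8@(0,2) a9@(0,0) | pheromone: 43 0 17 0 0 0 / 0 1 0 0 0 0 / 0 0 0 0 0 0 / 0 0 0 0 0 0 / 32 0 0 0 0 0 / 0 0 0 0 0 0
t=7: a0@(4,0) a1@(4,0) a2@(0,2) a3@(0,0) a4@(0,0) a5@(4,0) a6@(0,0) a7@(0,0) a8@(0,2) a9@(0,0) | pheromone: 52 0 20 0 0 0 / 0 0 0 0 0 0 / 0 0 0 0 0 0 / 0 0 0 0 0 0 / 37 0 0 0 0 0 / 0 0 0 0 0 0
t=8: a0@(4,0) a1@(4,0) a2@(0,2) a3@(0,0) a4@(0,0) a5@(4,0) a6@(0,0) a7@(0,0) a8@(0,2) a9@(0,0) | pheromone: 61 0 23 0 0 0 / 0 0 0 0 0 0 / 0 0 0 0 0 0 / 0 0 0 0 0 0 / 42 0 0 0 0 0 / 0 0 0 0 0 0

F.F...
......
......
......
F.....
......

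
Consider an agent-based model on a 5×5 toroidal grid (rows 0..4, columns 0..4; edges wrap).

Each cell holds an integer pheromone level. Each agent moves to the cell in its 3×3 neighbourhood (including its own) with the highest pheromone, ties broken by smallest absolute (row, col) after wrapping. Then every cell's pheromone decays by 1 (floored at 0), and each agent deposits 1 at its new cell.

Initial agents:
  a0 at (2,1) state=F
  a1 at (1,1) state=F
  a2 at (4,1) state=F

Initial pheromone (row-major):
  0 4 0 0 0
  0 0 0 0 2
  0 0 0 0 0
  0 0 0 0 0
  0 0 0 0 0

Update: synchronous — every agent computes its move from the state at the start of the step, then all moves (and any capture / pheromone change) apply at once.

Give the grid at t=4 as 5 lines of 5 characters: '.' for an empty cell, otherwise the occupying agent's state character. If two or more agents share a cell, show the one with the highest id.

t=1: a0@(1,0) a1@(0,1) a2@(0,1) | pheromone: 0 5 0 0 0 / 1 0 0 0 1 / 0 0 0 0 0 / 0 0 0 0 0 / 0 0 0 0 0
t=2: a0@(0,1) a1@(0,1) a2@(0,1) | pheromone: 0 7 0 0 0 / 0 0 0 0 0 / 0 0 0 0 0 / 0 0 0 0 0 / 0 0 0 0 0
t=3: a0@(0,1) a1@(0,1) a2@(0,1) | pheromone: 0 9 0 0 0 / 0 0 0 0 0 / 0 0 0 0 0 / 0 0 0 0 0 / 0 0 0 0 0
t=4: a0@(0,1) a1@(0,1) a2@(0,1) | pheromone: 0 11 0 0 0 / 0 0 0 0 0 / 0 0 0 0 0 / 0 0 0 0 0 / 0 0 0 0 0

.F...
.....
.....
.....
.....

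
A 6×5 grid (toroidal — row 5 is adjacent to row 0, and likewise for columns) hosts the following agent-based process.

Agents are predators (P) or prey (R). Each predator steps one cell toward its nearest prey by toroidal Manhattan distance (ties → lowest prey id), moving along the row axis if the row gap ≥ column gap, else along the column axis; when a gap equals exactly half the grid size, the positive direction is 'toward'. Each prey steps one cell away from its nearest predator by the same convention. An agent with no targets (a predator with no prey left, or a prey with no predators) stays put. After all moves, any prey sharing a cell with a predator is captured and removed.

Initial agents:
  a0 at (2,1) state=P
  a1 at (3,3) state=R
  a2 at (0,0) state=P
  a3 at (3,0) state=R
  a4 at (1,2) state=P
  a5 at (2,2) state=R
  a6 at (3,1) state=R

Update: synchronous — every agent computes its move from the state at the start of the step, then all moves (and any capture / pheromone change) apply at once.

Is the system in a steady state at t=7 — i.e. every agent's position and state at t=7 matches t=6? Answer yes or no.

no

t=1: a0@(2,2):P a1@(3,4):R a2@(1,0):P a3@(4,0):R a4@(2,2):P a5@(2,3):R a6@(4,1):R
t=2: a0@(2,3):P a1@(3,0):R a2@(2,0):P a3@(3,0):R a4@(2,3):P a5@(2,4):R a6@(5,1):R
t=3: a0@(2,4):P a1@(4,0):R a2@(3,0):P a3@(4,0):R a4@(2,4):P a5@(2,0):R a6@(4,1):R
t=4: a0@(2,0):P a1@(5,0):R a2@(4,0):P a3@(5,0):R a4@(2,0):P a5@(2,1):R a6@(5,1):R
t=5: a0@(2,1):P a1@(0,0):R a2@(5,0):P a3@(0,0):R a4@(2,1):P a5@(2,2):R a6@(0,1):R
t=6: a0@(2,2):P a1@(1,0):R a2@(0,0):P a3@(1,0):R a4@(2,2):P a5@(2,3):R a6@(5,1):R
t=7: a0@(2,3):P a1@(2,0):R a2@(1,0):P a3@(2,0):R a4@(2,3):P a5@(2,4):R a6@(4,1):R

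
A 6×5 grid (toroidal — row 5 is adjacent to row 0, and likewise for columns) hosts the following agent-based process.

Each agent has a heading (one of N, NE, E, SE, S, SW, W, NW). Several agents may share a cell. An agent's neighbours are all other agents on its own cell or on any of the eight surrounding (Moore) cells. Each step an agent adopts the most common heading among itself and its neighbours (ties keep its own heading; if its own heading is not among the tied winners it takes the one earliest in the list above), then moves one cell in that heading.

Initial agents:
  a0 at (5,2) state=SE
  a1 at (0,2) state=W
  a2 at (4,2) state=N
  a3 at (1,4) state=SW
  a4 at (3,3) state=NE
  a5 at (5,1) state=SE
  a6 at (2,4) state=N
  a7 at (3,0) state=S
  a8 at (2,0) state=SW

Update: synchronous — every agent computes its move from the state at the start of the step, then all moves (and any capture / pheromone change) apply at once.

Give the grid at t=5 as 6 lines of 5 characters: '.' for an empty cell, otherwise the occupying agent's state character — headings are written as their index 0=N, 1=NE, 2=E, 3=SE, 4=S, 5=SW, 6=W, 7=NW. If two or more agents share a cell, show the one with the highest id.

t=1: a0@(0,3):SE a1@(1,3):SE a2@(5,3):SE a3@(2,3):SW a4@(2,3):N a5@(0,2):SE a6@(3,3):SW a7@(4,0):S a8@(3,4):SW
t=2: a0@(1,4):SE a1@(2,4):SE a2@(0,4):SE a3@(3,2):SW a4@(3,2):SW a5@(1,3):SE a6@(4,2):SW a7@(5,0):S a8@(4,3):SW
t=3: a0@(2,0):SE a1@(3,0):SE a2@(1,0):SE a3@(4,1):SW a4@(4,1):SW a5@(2,4):SE a6@(5,1):SW a7@(0,0):S a8@(5,2):SW
t=4: a0@(3,1):SE a1@(4,1):SE a2@(2,1):SE a3@(5,0):SW a4@(5,0):SW a5@(3,0):SE a6@(0,0):SW a7@(1,0):S a8@(0,1):SW
t=5: a0@(4,2):SE a1@(5,2):SE a2@(3,2):SE a3@(0,4):SW a4@(0,4):SW a5@(4,1):SE a6@(1,4):SW a7@(2,4):SW a8@(1,0):SW

....5
5...5
....5
..3..
.33..
..3..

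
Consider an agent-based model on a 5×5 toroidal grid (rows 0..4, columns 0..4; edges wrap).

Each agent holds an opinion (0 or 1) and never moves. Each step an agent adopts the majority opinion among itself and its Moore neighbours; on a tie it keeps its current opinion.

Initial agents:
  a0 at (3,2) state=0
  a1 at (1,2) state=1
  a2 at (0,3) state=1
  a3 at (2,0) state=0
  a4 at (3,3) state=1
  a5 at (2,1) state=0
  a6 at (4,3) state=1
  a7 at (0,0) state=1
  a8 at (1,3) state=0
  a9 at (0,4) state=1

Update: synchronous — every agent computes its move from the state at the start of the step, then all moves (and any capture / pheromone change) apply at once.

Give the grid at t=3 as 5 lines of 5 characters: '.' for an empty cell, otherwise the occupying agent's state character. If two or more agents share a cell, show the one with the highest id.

1..11
..11.
00...
..01.
...1.

t=1: a0@(3,2):0 a1@(1,2):1 a2@(0,3):1 a3@(2,0):0 a4@(3,3):1 a5@(2,1):0 a6@(4,3):1 a7@(0,0):1 a8@(1,3):1 a9@(0,4):1
t=2: (unchanged — steady state)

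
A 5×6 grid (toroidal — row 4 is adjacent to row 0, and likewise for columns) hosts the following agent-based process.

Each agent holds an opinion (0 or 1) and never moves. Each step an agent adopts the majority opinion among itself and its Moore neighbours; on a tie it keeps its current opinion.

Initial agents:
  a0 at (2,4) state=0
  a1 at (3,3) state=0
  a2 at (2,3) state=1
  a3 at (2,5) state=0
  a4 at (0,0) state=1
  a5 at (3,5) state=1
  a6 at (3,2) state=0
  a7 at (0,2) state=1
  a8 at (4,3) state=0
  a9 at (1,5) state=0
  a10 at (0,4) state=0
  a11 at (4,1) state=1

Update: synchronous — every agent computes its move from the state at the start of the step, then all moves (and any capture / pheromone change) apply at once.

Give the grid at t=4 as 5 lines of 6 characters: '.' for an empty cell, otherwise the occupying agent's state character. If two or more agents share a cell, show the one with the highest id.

t=1: a0@(2,4):0 a1@(3,3):0 a2@(2,3):0 a3@(2,5):0 a4@(0,0):1 a5@(3,5):0 a6@(3,2):0 a7@(0,2):1 a8@(4,3):0 a9@(1,5):0 a10@(0,4):0 a11@(4,1):1
t=2: (unchanged — steady state)

1.1.0.
.....0
...000
..00.0
.1.0..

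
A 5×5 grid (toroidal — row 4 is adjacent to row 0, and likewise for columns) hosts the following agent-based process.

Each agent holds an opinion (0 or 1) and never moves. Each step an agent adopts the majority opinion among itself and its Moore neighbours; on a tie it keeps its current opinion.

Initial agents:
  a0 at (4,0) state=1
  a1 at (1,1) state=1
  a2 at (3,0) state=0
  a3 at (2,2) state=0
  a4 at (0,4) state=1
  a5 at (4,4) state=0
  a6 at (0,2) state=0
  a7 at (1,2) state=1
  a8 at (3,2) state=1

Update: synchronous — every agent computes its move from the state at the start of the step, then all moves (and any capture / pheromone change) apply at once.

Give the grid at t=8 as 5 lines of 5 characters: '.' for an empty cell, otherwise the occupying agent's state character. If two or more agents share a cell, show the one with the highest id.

..1.1
.11..
..1..
0.1..
1...0

t=1: a0@(4,0):1 a1@(1,1):1 a2@(3,0):0 a3@(2,2):1 a4@(0,4):1 a5@(4,4):0 a6@(0,2):1 a7@(1,2):1 a8@(3,2):1
t=2: (unchanged — steady state)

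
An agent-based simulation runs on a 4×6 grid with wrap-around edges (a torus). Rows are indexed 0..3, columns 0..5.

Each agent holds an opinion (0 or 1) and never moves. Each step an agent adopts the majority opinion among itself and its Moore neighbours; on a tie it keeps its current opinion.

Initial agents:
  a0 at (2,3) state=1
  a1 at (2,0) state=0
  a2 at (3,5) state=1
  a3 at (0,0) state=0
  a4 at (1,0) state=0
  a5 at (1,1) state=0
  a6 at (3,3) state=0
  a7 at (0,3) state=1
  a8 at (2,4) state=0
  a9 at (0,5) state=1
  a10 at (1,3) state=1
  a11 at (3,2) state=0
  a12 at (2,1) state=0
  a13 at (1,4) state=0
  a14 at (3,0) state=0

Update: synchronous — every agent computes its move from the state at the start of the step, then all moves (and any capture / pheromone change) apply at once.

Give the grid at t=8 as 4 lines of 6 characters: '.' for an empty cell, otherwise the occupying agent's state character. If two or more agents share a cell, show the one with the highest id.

0..0.0
00.00.
00.00.
0.00.0

t=1: a0@(2,3):0 a1@(2,0):0 a2@(3,5):0 a3@(0,0):0 a4@(1,0):0 a5@(1,1):0 a6@(3,3):0 a7@(0,3):0 a8@(2,4):0 a9@(0,5):0 a10@(1,3):1 a11@(3,2):0 a12@(2,1):0 a13@(1,4):1 a14@(3,0):0
t=2: a0@(2,3):0 a1@(2,0):0 a2@(3,5):0 a3@(0,0):0 a4@(1,0):0 a5@(1,1):0 a6@(3,3):0 a7@(0,3):0 a8@(2,4):0 a9@(0,5):0 a10@(1,3):0 a11@(3,2):0 a12@(2,1):0 a13@(1,4):0 a14@(3,0):0
t=3: (unchanged — steady state)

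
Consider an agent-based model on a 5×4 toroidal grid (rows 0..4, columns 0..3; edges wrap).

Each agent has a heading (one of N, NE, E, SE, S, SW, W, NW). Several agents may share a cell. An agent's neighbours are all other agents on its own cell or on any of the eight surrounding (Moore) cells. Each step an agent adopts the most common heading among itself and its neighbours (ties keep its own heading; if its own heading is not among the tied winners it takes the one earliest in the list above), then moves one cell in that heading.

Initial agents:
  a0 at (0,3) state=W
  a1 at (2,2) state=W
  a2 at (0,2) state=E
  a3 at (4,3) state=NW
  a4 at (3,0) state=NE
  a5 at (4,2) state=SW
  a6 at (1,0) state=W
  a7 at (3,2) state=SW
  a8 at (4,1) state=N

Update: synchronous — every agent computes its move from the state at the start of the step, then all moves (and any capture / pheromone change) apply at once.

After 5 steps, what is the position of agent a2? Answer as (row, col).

t=1: a0@(0,2):W a1@(2,1):W a2@(0,3):E a3@(0,2):SW a4@(2,1):NE a5@(0,1):SW a6@(1,3):W a7@(4,1):SW a8@(0,0):SW
t=2: a0@(1,1):SW a1@(2,0):W a2@(1,2):SW a3@(1,1):SW a4@(1,2):NE a5@(1,0):SW a6@(1,2):W a7@(0,0):SW a8@(1,3):SW
t=3: a0@(2,0):SW a1@(3,3):SW a2@(2,1):SW a3@(2,0):SW a4@(2,1):SW a5@(2,3):SW a6@(2,1):SW a7@(1,3):SW a8@(2,2):SW
t=4: a0@(3,3):SW a1@(4,2):SW a2@(3,0):SW a3@(3,3):SW a4@(3,0):SW a5@(3,2):SW a6@(3,0):SW a7@(2,2):SW a8@(3,1):SW
t=5: a0@(4,2):SW a1@(0,1):SW a2@(4,3):SW a3@(4,2):SW a4@(4,3):SW a5@(4,1):SW a6@(4,3):SW a7@(3,1):SW a8@(4,0):SW

(4, 3)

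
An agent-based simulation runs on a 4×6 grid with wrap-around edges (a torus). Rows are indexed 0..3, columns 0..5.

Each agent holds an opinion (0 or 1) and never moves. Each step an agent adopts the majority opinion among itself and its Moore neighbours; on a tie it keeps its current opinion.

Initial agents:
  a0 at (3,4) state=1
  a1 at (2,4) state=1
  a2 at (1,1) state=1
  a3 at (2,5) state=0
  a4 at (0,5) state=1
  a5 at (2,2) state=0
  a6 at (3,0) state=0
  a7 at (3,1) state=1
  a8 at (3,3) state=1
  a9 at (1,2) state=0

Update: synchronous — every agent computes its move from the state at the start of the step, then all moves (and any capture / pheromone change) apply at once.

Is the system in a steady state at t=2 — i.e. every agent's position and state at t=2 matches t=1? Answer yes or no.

no

t=1: a0@(3,4):1 a1@(2,4):1 a2@(1,1):0 a3@(2,5):0 a4@(0,5):1 a5@(2,2):1 a6@(3,0):0 a7@(3,1):0 a8@(3,3):1 a9@(1,2):0
t=2: a0@(3,4):1 a1@(2,4):1 a2@(1,1):0 a3@(2,5):0 a4@(0,5):1 a5@(2,2):0 a6@(3,0):0 a7@(3,1):0 a8@(3,3):1 a9@(1,2):0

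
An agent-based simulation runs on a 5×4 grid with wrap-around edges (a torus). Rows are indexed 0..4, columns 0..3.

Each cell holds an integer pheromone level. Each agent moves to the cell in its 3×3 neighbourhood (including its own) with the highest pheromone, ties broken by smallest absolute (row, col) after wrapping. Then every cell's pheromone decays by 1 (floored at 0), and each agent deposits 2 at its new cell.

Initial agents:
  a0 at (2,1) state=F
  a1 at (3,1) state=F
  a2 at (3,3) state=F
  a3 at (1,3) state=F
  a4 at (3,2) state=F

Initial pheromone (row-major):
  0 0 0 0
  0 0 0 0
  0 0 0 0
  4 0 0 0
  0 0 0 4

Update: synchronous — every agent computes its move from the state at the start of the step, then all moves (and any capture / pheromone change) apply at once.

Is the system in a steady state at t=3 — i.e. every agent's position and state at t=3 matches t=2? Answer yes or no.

no

t=1: a0@(3,0) a1@(3,0) a2@(3,0) a3@(0,0) a4@(4,3) | pheromone: 2 0 0 0 / 0 0 0 0 / 0 0 0 0 / 9 0 0 0 / 0 0 0 5
t=2: a0@(3,0) a1@(3,0) a2@(3,0) a3@(4,3) a4@(3,0) | pheromone: 1 0 0 0 / 0 0 0 0 / 0 0 0 0 / 16 0 0 0 / 0 0 0 6
t=3: a0@(3,0) a1@(3,0) a2@(3,0) a3@(3,0) a4@(3,0) | pheromone: 0 0 0 0 / 0 0 0 0 / 0 0 0 0 / 25 0 0 0 / 0 0 0 5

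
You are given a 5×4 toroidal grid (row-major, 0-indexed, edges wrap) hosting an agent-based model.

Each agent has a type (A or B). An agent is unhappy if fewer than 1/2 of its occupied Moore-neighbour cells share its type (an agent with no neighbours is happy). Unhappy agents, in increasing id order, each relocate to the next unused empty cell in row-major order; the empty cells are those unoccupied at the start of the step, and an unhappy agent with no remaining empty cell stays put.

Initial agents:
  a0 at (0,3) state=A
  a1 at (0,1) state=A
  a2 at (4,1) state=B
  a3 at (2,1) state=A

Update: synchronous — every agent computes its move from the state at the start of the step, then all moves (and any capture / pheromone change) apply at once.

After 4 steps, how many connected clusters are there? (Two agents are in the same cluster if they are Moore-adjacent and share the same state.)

3

t=1: a0@(0,3):A a1@(0,0):A a2@(0,2):B a3@(2,1):A
t=2: a0@(0,3):A a1@(0,0):A a2@(0,1):B a3@(2,1):A
t=3: a0@(0,3):A a1@(0,0):A a2@(0,2):B a3@(2,1):A
t=4: a0@(0,3):A a1@(0,0):A a2@(0,1):B a3@(2,1):A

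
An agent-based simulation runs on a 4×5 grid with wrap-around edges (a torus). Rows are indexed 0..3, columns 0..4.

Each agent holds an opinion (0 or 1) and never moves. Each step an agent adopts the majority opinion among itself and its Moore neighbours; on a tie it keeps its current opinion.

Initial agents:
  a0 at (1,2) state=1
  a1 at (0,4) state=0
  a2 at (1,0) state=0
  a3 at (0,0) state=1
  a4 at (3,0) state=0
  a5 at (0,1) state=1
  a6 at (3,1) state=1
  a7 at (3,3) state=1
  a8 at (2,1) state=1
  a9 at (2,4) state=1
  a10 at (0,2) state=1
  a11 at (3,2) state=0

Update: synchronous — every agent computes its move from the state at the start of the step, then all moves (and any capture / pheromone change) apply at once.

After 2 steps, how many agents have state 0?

0

t=1: a0@(1,2):1 a1@(0,4):0 a2@(1,0):1 a3@(0,0):1 a4@(3,0):1 a5@(0,1):1 a6@(3,1):1 a7@(3,3):1 a8@(2,1):1 a9@(2,4):1 a10@(0,2):1 a11@(3,2):1
t=2: a0@(1,2):1 a1@(0,4):1 a2@(1,0):1 a3@(0,0):1 a4@(3,0):1 a5@(0,1):1 a6@(3,1):1 a7@(3,3):1 a8@(2,1):1 a9@(2,4):1 a10@(0,2):1 a11@(3,2):1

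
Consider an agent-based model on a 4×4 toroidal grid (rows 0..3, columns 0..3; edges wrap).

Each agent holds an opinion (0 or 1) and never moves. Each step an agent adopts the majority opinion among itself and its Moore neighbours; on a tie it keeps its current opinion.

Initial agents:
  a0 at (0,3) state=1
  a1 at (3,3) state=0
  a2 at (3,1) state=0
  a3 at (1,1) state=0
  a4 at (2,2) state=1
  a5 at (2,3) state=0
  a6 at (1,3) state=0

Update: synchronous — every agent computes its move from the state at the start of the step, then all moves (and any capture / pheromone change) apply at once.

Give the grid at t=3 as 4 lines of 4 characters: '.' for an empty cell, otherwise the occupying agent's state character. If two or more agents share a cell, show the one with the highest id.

...0
.0.0
..00
.0.0

t=1: a0@(0,3):0 a1@(3,3):0 a2@(3,1):0 a3@(1,1):0 a4@(2,2):0 a5@(2,3):0 a6@(1,3):0
t=2: (unchanged — steady state)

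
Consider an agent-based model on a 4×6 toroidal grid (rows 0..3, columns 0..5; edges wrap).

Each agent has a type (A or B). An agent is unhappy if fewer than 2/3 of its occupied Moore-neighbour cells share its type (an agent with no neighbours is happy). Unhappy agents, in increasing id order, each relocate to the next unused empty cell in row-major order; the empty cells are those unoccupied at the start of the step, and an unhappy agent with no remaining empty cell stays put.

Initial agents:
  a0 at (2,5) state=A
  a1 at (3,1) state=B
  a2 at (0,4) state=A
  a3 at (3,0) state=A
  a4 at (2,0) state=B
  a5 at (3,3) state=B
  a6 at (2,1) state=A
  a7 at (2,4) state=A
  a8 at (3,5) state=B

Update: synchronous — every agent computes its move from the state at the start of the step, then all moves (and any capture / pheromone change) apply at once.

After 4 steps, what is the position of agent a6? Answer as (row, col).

(2, 1)

t=1: a0@(0,0):A a1@(0,1):B a2@(0,2):A a3@(0,3):A a4@(0,5):B a5@(1,0):B a6@(1,1):A a7@(1,2):A a8@(1,3):B
t=2: a0@(0,4):A a1@(1,4):B a2@(1,5):A a3@(0,3):A a4@(2,0):B a5@(2,1):B a6@(2,2):A a7@(2,3):A a8@(2,4):B
t=3: a0@(0,4):A a1@(0,0):B a2@(0,1):A a3@(0,2):A a4@(0,5):B a5@(1,0):B a6@(1,1):A a7@(1,2):A a8@(1,3):B
t=4: a0@(0,3):A a1@(1,4):B a2@(1,5):A a3@(0,2):A a4@(0,5):B a5@(2,0):B a6@(2,1):A a7@(1,2):A a8@(2,2):B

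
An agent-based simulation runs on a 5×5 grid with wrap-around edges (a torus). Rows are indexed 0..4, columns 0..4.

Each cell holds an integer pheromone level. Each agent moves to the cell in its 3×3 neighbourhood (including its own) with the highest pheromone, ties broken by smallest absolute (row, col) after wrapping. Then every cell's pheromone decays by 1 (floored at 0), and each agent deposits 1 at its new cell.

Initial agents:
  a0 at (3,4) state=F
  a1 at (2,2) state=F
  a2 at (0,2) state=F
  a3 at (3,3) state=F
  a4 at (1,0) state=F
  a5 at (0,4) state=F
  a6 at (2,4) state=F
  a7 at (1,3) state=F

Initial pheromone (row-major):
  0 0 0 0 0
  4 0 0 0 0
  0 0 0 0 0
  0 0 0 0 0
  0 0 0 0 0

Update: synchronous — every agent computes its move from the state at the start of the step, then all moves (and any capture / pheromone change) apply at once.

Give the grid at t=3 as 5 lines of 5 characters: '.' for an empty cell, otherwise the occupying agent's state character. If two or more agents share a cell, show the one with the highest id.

t=1: a0@(2,0) a1@(1,1) a2@(0,1) a3@(2,2) a4@(1,0) a5@(1,0) a6@(1,0) a7@(0,2) | pheromone: 0 1 1 0 0 / 6 1 0 0 0 / 1 0 1 0 0 / 0 0 0 0 0 / 0 0 0 0 0
t=2: a0@(1,0) a1@(1,0) a2@(1,0) a3@(1,1) a4@(1,0) a5@(1,0) a6@(1,0) a7@(0,1) | pheromone: 0 1 0 0 0 / 11 1 0 0 0 / 0 0 0 0 0 / 0 0 0 0 0 / 0 0 0 0 0
t=3: a0@(1,0) a1@(1,0) a2@(1,0) a3@(1,0) a4@(1,0) a5@(1,0) a6@(1,0) a7@(1,0) | pheromone: 0 0 0 0 0 / 18 0 0 0 0 / 0 0 0 0 0 / 0 0 0 0 0 / 0 0 0 0 0

.....
F....
.....
.....
.....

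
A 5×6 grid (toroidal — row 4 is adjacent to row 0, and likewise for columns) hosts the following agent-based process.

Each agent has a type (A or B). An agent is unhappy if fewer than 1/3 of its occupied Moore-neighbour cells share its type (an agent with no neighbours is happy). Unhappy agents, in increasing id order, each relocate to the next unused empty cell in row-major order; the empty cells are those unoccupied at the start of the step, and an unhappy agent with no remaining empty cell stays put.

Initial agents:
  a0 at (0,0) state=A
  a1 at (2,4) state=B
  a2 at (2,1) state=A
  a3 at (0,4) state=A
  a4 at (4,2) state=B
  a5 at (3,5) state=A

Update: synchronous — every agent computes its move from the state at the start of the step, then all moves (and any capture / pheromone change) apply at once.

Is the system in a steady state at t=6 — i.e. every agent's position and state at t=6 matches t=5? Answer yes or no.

t=1: a0@(0,0):A a1@(0,1):B a2@(2,1):A a3@(0,4):A a4@(4,2):B a5@(0,2):A
t=2: a0@(0,3):A a1@(0,1):B a2@(2,1):A a3@(0,4):A a4@(4,2):B a5@(0,5):A
t=3: (unchanged — steady state)

yes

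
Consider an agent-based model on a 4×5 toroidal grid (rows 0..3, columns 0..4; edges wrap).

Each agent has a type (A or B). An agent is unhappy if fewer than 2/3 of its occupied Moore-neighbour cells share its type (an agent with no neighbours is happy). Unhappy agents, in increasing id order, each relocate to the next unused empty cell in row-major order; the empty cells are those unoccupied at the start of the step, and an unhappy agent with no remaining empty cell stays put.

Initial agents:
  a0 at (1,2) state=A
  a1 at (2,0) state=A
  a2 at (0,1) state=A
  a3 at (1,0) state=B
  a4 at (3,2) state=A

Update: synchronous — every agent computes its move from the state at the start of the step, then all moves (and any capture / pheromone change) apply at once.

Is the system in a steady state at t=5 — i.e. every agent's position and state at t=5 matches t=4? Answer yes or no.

no

t=1: a0@(1,2):A a1@(0,0):A a2@(0,1):A a3@(0,2):B a4@(3,2):A
t=2: a0@(0,3):A a1@(0,0):A a2@(0,1):A a3@(0,4):B a4@(1,0):A
t=3: a0@(0,2):A a1@(0,0):A a2@(0,1):A a3@(1,1):B a4@(1,0):A
t=4: a0@(0,3):A a1@(0,0):A a2@(0,1):A a3@(0,4):B a4@(1,0):A
t=5: a0@(0,2):A a1@(0,0):A a2@(0,1):A a3@(1,1):B a4@(1,0):A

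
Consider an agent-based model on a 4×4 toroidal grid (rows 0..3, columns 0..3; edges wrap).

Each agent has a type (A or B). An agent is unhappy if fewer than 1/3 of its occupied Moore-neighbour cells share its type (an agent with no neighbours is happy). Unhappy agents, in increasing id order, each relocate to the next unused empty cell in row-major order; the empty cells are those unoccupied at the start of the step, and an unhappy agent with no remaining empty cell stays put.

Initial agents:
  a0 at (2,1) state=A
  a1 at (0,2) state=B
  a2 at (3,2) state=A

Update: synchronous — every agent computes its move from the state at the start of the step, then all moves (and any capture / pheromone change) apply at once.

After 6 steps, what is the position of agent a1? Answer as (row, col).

t=1: a0@(2,1):A a1@(0,0):B a2@(3,2):A
t=2: (unchanged — steady state)

(0, 0)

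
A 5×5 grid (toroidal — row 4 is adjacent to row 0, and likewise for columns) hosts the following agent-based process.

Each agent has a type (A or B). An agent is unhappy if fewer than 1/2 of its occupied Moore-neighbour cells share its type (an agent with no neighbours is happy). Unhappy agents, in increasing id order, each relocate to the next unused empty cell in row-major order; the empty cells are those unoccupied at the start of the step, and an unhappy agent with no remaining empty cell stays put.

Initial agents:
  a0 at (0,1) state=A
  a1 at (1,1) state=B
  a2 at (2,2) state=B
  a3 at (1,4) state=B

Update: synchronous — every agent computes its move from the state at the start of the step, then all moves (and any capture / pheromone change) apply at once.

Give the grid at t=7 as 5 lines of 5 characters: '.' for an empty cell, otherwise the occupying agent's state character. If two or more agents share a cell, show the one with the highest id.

t=1: a0@(0,0):A a1@(1,1):B a2@(2,2):B a3@(1,4):B
t=2: a0@(0,1):A a1@(1,1):B a2@(2,2):B a3@(0,2):B
t=3: a0@(0,0):A a1@(1,1):B a2@(2,2):B a3@(0,2):B
t=4: a0@(0,1):A a1@(1,1):B a2@(2,2):B a3@(0,2):B
t=5: a0@(0,0):A a1@(1,1):B a2@(2,2):B a3@(0,2):B
t=6: a0@(0,1):A a1@(1,1):B a2@(2,2):B a3@(0,2):B
t=7: a0@(0,0):A a1@(1,1):B a2@(2,2):B a3@(0,2):B

A.B..
.B...
..B..
.....
.....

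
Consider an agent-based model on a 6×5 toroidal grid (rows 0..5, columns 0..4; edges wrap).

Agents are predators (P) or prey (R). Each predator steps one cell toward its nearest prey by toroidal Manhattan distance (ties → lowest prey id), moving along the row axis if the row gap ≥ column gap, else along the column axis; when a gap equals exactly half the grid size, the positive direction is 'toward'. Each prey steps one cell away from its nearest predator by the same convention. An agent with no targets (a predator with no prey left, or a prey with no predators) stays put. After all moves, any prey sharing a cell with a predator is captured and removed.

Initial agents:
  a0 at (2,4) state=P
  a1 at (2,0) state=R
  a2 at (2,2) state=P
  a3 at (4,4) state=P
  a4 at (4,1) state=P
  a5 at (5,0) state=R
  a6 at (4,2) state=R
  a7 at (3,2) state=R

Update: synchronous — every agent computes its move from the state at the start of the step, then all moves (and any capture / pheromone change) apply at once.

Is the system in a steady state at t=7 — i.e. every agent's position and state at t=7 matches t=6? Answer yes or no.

yes

t=1: a0@(2,0):P a1@(2,1):R a2@(3,2):P a3@(5,4):P a4@(4,2):P a5@(0,0):R a6@(4,3):R
t=2: a0@(2,1):P a2@(2,2):P a3@(0,4):P a4@(4,3):P a5@(5,0):R a6@(4,4):R
t=3: a0@(3,1):P a2@(3,2):P a3@(5,4):P a4@(4,4):P a5@(4,0):R a6@(4,0):R
t=4: a0@(4,1):P a2@(3,1):P a3@(4,4):P a4@(4,0):P
t=5: (unchanged — steady state)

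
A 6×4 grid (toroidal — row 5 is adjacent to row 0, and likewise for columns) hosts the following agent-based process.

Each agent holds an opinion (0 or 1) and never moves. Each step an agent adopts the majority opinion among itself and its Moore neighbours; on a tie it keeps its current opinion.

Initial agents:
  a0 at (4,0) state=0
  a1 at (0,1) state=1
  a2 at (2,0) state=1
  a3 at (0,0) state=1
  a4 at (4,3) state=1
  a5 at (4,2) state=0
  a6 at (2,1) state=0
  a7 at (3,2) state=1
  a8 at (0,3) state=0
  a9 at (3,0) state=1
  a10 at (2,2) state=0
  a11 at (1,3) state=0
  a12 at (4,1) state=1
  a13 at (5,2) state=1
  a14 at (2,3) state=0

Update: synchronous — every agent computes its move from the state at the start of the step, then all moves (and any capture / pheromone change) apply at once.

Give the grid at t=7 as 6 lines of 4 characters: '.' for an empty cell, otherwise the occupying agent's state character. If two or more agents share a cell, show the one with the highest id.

11.0
...0
0000
1.1.
1111
..1.

t=1: a0@(4,0):1 a1@(0,1):1 a2@(2,0):0 a3@(0,0):1 a4@(4,3):1 a5@(4,2):1 a6@(2,1):1 a7@(3,2):0 a8@(0,3):0 a9@(3,0):1 a10@(2,2):0 a11@(1,3):0 a12@(4,1):1 a13@(5,2):1 a14@(2,3):0
t=2: a0@(4,0):1 a1@(0,1):1 a2@(2,0):0 a3@(0,0):1 a4@(4,3):1 a5@(4,2):1 a6@(2,1):0 a7@(3,2):1 a8@(0,3):0 a9@(3,0):1 a10@(2,2):0 a11@(1,3):0 a12@(4,1):1 a13@(5,2):1 a14@(2,3):0
t=3: (unchanged — steady state)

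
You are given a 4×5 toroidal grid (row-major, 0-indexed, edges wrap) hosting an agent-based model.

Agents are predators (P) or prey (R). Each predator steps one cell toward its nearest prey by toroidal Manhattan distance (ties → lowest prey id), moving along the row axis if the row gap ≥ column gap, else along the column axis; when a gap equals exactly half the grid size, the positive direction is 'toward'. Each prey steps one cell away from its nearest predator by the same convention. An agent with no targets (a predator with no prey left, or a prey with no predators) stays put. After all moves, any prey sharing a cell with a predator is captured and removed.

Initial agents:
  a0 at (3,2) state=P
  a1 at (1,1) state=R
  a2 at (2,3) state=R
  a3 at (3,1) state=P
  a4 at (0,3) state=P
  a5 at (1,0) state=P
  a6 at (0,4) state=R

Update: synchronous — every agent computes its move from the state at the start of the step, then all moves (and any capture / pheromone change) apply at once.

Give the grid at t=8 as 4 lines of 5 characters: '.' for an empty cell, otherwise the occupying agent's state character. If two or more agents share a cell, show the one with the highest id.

.....
.....
..RR.
.PP..

t=1: a0@(2,2):P a1@(1,2):R a2@(1,3):R a3@(0,1):P a4@(0,4):P a5@(1,1):P a6@(0,0):R
t=2: a0@(1,2):P a1@(0,2):R a2@(0,3):R a3@(0,0):P a4@(0,0):P a5@(1,2):P a6@(0,4):R
t=3: a0@(0,2):P a1@(3,2):R a2@(3,3):R a3@(0,4):P a4@(0,4):P a5@(0,2):P a6@(0,3):R
t=4: a0@(3,2):P a1@(2,2):R a2@(2,3):R a3@(0,3):P a4@(0,3):P a5@(3,2):P a6@(0,4):R
t=5: a0@(2,2):P a1@(1,2):R a2@(1,3):R a3@(0,4):P a4@(0,4):P a5@(2,2):P a6@(0,0):R
t=6: a0@(1,2):P a1@(0,2):R a2@(0,3):R a3@(0,0):P a4@(0,0):P a5@(1,2):P a6@(0,1):R
t=7: a0@(0,2):P a1@(3,2):R a2@(3,3):R a3@(0,1):P a4@(0,1):P a5@(0,2):P
t=8: a0@(3,2):P a1@(2,2):R a2@(2,3):R a3@(3,1):P a4@(3,1):P a5@(3,2):P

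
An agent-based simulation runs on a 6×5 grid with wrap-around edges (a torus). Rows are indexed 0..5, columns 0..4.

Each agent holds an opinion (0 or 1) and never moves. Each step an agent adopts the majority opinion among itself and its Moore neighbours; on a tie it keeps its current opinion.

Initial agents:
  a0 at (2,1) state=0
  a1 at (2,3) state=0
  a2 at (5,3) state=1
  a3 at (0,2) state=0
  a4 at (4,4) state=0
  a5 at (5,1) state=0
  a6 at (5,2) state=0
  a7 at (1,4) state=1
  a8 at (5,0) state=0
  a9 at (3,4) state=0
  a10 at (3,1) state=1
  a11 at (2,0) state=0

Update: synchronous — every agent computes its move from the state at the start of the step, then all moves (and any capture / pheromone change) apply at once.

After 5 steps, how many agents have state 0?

t=1: a0@(2,1):0 a1@(2,3):0 a2@(5,3):0 a3@(0,2):0 a4@(4,4):0 a5@(5,1):0 a6@(5,2):0 a7@(1,4):0 a8@(5,0):0 a9@(3,4):0 a10@(3,1):0 a11@(2,0):0
t=2: (unchanged — steady state)

12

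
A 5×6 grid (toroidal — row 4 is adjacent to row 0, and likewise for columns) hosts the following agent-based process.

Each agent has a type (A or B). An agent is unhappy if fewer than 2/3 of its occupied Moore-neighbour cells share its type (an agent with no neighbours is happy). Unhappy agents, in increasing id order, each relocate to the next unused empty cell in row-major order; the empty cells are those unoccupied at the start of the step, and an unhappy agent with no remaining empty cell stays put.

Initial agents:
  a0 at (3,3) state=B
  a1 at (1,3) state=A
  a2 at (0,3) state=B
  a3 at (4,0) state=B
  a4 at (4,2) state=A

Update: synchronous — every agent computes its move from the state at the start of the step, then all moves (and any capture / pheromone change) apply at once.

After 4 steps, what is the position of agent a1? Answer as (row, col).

t=1: a0@(0,0):B a1@(0,1):A a2@(0,2):B a3@(4,0):B a4@(0,4):A
t=2: a0@(0,3):B a1@(0,5):A a2@(1,0):B a3@(1,1):B a4@(0,4):A
t=3: a0@(0,0):B a1@(0,1):A a2@(0,2):B a3@(1,1):B a4@(1,2):A
t=4: a0@(0,3):B a1@(0,4):A a2@(0,5):B a3@(1,0):B a4@(1,3):A

(0, 4)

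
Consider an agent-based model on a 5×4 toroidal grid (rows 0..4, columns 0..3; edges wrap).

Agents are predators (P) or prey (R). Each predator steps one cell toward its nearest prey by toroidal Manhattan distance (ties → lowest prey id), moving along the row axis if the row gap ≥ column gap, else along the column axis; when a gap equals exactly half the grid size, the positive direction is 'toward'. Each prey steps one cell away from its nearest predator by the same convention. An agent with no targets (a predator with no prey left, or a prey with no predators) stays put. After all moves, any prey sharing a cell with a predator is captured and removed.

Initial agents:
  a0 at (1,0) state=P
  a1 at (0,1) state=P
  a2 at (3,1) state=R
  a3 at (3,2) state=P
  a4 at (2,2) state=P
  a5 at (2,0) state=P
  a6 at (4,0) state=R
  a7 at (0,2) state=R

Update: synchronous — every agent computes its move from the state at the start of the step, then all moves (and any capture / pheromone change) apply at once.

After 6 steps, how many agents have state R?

t=1: a0@(0,0):P a1@(0,2):P a3@(3,1):P a4@(3,2):P a5@(3,0):P a7@(0,3):R
t=2: a0@(0,3):P a1@(0,3):P a3@(4,1):P a4@(4,2):P a5@(4,0):P a7@(0,2):R
t=3: a0@(0,2):P a1@(0,2):P a3@(0,1):P a4@(0,2):P a5@(4,1):P
t=4: (unchanged — steady state)

0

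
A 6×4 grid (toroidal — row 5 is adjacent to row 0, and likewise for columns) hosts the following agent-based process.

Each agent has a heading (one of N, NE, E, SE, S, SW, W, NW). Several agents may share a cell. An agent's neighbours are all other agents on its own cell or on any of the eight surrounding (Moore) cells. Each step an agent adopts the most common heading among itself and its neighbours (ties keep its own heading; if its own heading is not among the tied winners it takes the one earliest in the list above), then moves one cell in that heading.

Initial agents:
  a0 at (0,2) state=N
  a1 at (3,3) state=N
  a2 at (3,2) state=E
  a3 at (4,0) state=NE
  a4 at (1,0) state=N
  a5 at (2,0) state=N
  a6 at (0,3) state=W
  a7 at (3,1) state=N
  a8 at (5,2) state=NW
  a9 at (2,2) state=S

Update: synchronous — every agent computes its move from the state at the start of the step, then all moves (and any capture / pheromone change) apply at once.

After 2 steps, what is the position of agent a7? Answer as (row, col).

(1, 1)

t=1: a0@(5,2):N a1@(2,3):N a2@(2,2):N a3@(3,0):N a4@(0,0):N a5@(1,0):N a6@(5,3):N a7@(2,1):N a8@(4,1):NW a9@(1,2):N
t=2: a0@(4,2):N a1@(1,3):N a2@(1,2):N a3@(2,0):N a4@(5,0):N a5@(0,0):N a6@(4,3):N a7@(1,1):N a8@(3,1):N a9@(0,2):N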